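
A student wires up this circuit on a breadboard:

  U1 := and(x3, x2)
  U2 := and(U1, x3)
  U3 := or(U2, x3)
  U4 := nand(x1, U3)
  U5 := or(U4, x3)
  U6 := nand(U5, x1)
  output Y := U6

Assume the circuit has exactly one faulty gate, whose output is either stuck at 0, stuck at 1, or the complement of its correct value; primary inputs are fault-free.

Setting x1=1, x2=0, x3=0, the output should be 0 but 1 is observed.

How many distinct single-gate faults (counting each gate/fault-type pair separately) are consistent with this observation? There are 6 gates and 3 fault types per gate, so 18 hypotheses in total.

Fault-free: U1=0, U2=0, U3=0, U4=1, U5=1, U6=0 → 0. Observed 1.
  U1: none of the 3 fault types match ✗
  U2: stuck-at-1, inverted output ✓; others ✗
  U3: stuck-at-1, inverted output ✓; others ✗
  U4: stuck-at-0, inverted output ✓; others ✗
  U5: stuck-at-0, inverted output ✓; others ✗
  U6: stuck-at-1, inverted output ✓; others ✗
Consistent faults: {U2 stuck-at-1, U2 inverted output, U3 stuck-at-1, U3 inverted output, U4 stuck-at-0, U4 inverted output, U5 stuck-at-0, U5 inverted output, U6 stuck-at-1, U6 inverted output} — 10 in all.

10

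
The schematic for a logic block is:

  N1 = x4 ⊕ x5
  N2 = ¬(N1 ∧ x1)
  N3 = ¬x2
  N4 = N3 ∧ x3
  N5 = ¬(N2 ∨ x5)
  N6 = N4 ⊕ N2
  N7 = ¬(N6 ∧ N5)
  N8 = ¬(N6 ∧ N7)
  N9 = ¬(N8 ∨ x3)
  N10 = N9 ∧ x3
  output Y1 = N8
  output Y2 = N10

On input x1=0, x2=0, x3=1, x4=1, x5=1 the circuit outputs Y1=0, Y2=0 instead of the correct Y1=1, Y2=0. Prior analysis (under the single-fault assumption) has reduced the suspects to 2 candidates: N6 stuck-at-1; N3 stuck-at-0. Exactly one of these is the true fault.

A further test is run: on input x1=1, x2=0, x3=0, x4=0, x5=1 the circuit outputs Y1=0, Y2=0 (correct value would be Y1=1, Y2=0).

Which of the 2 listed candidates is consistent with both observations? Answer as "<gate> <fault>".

Evaluate each candidate on input x1=1, x2=0, x3=0, x4=0, x5=1:
  N6 stuck-at-1: N1=1, N2=0, N3=1, N4=0, N5=0, N6=1 [stuck-at-1], N7=1, N8=0, N9=1, N10=0 → Y1=0, Y2=0 — matches
  N3 stuck-at-0: N1=1, N2=0, N3=0 [stuck-at-0], N4=0, N5=0, N6=0, N7=1, N8=1, N9=0, N10=0 → Y1=1, Y2=0 — eliminated
Only N6 stuck-at-1 reproduces the observed Y1=0, Y2=0.

N6 stuck-at-1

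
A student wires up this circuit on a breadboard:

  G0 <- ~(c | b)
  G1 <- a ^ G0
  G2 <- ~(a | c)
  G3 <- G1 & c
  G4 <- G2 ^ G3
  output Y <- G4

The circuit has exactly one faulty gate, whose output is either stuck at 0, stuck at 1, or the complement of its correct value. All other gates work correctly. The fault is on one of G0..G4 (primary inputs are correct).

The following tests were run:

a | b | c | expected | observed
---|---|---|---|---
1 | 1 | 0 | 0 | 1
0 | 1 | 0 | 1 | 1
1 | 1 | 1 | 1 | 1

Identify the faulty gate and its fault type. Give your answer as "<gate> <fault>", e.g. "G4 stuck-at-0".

Fault-free values for test 1 (a=1, b=1, c=0): G0=0, G1=1, G2=0, G3=0, G4=0, giving Y=0. Observed 1.
Test 1: faults giving observed 1 are {G2 stuck-at-1, G2 inverted output, G3 stuck-at-1, G3 inverted output, G4 stuck-at-1, G4 inverted output}.
Test 2 (a=0, b=1, c=0): fault-free G0=0, G1=0, G2=1, G3=0, G4=1 → 1; observed 1. Eliminates G2 inverted output, G3 stuck-at-1, G3 inverted output, G4 inverted output.
Test 3 (a=1, b=1, c=1): fault-free G0=0, G1=1, G2=0, G3=1, G4=1 → 1; observed 1. Eliminates G2 stuck-at-1.
Only G4 stuck-at-1 is consistent with every test.

G4 stuck-at-1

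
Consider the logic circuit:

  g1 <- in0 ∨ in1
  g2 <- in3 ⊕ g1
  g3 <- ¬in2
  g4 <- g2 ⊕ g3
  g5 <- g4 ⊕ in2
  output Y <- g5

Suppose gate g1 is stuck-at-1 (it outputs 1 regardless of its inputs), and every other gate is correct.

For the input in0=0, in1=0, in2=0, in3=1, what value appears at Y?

1

Propagate with g1 forced: g1=1 [stuck-at-1], g2=0, g3=1, g4=1, g5=1.
So Y = 1. (Without the fault it would be 0.)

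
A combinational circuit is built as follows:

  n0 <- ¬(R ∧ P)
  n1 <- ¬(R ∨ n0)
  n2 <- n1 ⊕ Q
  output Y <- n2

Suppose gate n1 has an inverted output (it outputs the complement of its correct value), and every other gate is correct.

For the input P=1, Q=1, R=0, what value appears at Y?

Propagate with n1 forced: n0=1, n1=1 [inverted output], n2=0.
So Y = 0. (Without the fault it would be 1.)

0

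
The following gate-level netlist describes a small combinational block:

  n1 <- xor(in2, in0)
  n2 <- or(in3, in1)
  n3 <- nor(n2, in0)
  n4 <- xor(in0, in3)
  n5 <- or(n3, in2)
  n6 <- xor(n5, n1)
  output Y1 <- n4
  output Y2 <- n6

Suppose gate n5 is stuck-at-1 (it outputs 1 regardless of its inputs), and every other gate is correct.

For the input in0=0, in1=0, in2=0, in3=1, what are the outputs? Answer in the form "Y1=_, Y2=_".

Propagate with n5 forced: n1=0, n2=1, n3=0, n4=1, n5=1 [stuck-at-1], n6=1.
So the outputs are Y1=1, Y2=1. (Without the fault they would be Y1=1, Y2=0.)

Y1=1, Y2=1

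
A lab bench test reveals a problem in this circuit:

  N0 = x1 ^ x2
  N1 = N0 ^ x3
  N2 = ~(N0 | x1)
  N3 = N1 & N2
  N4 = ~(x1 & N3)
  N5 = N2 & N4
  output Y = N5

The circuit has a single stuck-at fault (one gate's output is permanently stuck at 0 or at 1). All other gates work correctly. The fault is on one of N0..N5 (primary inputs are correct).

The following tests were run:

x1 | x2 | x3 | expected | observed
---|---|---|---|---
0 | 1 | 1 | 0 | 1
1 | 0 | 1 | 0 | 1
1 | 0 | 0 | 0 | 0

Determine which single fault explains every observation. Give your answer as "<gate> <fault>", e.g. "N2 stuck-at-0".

N2 stuck-at-1

Fault-free values for test 1 (x1=0, x2=1, x3=1): N0=1, N1=0, N2=0, N3=0, N4=1, N5=0, giving Y=0. Observed 1.
Test 1: faults giving observed 1 are {N0 stuck-at-0, N2 stuck-at-1, N5 stuck-at-1}.
Test 2 (x1=1, x2=0, x3=1): fault-free N0=1, N1=0, N2=0, N3=0, N4=1, N5=0 → 0; observed 1. Eliminates N0 stuck-at-0.
Test 3 (x1=1, x2=0, x3=0): fault-free N0=1, N1=1, N2=0, N3=0, N4=1, N5=0 → 0; observed 0. Eliminates N5 stuck-at-1.
Only N2 stuck-at-1 is consistent with every test.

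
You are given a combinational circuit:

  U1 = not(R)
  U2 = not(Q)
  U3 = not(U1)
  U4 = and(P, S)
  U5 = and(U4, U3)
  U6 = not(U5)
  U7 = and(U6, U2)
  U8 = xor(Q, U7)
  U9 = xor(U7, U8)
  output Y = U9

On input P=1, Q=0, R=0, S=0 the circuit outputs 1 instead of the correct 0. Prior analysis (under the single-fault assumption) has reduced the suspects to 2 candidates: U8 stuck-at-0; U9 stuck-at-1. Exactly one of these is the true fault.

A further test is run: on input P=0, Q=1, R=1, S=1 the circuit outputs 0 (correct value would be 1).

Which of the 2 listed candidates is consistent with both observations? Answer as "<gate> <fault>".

U8 stuck-at-0

Evaluate each candidate on input P=0, Q=1, R=1, S=1:
  U8 stuck-at-0: U1=0, U2=0, U3=1, U4=0, U5=0, U6=1, U7=0, U8=0 [stuck-at-0], U9=0 → 0 — matches
  U9 stuck-at-1: U1=0, U2=0, U3=1, U4=0, U5=0, U6=1, U7=0, U8=1, U9=1 [stuck-at-1] → 1 — eliminated
Only U8 stuck-at-0 reproduces the observed 0.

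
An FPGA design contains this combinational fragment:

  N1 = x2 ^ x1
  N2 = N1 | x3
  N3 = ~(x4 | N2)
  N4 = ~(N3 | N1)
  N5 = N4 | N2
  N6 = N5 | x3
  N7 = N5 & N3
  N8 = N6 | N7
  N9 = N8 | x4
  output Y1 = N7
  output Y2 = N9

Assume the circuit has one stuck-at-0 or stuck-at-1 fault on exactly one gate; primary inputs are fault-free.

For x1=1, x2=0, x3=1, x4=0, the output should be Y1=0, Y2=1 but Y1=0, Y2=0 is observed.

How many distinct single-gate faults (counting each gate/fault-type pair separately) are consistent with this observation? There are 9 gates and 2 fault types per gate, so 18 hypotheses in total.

3

Fault-free: N1=1, N2=1, N3=0, N4=0, N5=1, N6=1, N7=0, N8=1, N9=1 → Y1=0, Y2=1. Observed Y1=0, Y2=0.
  N1: none of the 2 fault types match ✗
  N2: none of the 2 fault types match ✗
  N3: none of the 2 fault types match ✗
  N4: none of the 2 fault types match ✗
  N5: none of the 2 fault types match ✗
  N6: stuck-at-0 ✓; others ✗
  N7: none of the 2 fault types match ✗
  N8: stuck-at-0 ✓; others ✗
  N9: stuck-at-0 ✓; others ✗
Consistent faults: {N6 stuck-at-0, N8 stuck-at-0, N9 stuck-at-0} — 3 in all.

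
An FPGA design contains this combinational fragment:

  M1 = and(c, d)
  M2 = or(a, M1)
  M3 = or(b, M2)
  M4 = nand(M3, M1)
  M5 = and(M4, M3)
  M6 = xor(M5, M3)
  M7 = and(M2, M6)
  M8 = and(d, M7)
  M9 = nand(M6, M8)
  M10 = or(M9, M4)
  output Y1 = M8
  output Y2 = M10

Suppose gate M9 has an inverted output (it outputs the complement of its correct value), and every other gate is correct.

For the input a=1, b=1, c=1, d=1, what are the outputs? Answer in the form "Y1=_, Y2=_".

Y1=1, Y2=1

Propagate with M9 forced: M1=1, M2=1, M3=1, M4=0, M5=0, M6=1, M7=1, M8=1, M9=1 [inverted output], M10=1.
So the outputs are Y1=1, Y2=1. (Without the fault they would be Y1=1, Y2=0.)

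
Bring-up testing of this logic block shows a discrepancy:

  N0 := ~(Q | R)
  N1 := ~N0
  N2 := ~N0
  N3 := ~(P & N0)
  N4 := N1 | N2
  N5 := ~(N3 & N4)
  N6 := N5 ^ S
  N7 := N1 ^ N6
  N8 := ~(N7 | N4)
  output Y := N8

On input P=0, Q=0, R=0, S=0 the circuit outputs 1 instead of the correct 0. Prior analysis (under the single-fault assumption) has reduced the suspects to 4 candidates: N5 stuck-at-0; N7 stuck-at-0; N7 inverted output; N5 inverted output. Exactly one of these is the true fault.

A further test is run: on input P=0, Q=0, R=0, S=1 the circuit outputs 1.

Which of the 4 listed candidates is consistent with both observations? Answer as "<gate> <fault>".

N7 stuck-at-0

Evaluate each candidate on input P=0, Q=0, R=0, S=1:
  N5 stuck-at-0: N0=1, N1=0, N2=0, N3=1, N4=0, N5=0 [stuck-at-0], N6=1, N7=1, N8=0 → 0 — eliminated
  N7 stuck-at-0: N0=1, N1=0, N2=0, N3=1, N4=0, N5=1, N6=0, N7=0 [stuck-at-0], N8=1 → 1 — matches
  N7 inverted output: N0=1, N1=0, N2=0, N3=1, N4=0, N5=1, N6=0, N7=1 [inverted output], N8=0 → 0 — eliminated
  N5 inverted output: N0=1, N1=0, N2=0, N3=1, N4=0, N5=0 [inverted output], N6=1, N7=1, N8=0 → 0 — eliminated
Only N7 stuck-at-0 reproduces the observed 1.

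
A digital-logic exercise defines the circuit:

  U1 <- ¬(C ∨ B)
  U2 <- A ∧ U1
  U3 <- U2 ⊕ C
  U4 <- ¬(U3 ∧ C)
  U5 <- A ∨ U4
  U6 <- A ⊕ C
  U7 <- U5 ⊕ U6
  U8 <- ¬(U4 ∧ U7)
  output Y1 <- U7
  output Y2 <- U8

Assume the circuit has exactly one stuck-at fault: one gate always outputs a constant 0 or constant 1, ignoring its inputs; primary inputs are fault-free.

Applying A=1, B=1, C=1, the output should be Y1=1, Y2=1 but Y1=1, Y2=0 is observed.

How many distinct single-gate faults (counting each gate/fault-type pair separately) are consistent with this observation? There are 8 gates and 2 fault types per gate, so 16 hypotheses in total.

5

Fault-free: U1=0, U2=0, U3=1, U4=0, U5=1, U6=0, U7=1, U8=1 → Y1=1, Y2=1. Observed Y1=1, Y2=0.
  U1: stuck-at-1 ✓; others ✗
  U2: stuck-at-1 ✓; others ✗
  U3: stuck-at-0 ✓; others ✗
  U4: stuck-at-1 ✓; others ✗
  U5: none of the 2 fault types match ✗
  U6: none of the 2 fault types match ✗
  U7: none of the 2 fault types match ✗
  U8: stuck-at-0 ✓; others ✗
Consistent faults: {U1 stuck-at-1, U2 stuck-at-1, U3 stuck-at-0, U4 stuck-at-1, U8 stuck-at-0} — 5 in all.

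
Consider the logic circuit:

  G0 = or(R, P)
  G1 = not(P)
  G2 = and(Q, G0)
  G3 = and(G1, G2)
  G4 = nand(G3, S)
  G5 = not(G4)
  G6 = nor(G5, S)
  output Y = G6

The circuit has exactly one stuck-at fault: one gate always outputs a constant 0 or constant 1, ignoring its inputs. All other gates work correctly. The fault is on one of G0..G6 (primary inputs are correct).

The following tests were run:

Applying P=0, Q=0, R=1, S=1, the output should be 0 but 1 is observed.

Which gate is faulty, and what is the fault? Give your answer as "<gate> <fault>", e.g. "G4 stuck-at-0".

G6 stuck-at-1

Fault-free values for test 1 (P=0, Q=0, R=1, S=1): G0=1, G1=1, G2=0, G3=0, G4=1, G5=0, G6=0, giving Y=0. Observed 1.
Test 1: faults giving observed 1 are {G6 stuck-at-1}.
Only G6 stuck-at-1 is consistent with every test.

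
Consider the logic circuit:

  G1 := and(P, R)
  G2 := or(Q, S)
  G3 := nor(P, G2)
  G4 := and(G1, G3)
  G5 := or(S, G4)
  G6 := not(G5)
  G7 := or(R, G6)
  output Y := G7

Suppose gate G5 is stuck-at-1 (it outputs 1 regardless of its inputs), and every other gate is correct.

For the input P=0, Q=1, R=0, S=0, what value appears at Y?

0

Propagate with G5 forced: G1=0, G2=1, G3=0, G4=0, G5=1 [stuck-at-1], G6=0, G7=0.
So Y = 0. (Without the fault it would be 1.)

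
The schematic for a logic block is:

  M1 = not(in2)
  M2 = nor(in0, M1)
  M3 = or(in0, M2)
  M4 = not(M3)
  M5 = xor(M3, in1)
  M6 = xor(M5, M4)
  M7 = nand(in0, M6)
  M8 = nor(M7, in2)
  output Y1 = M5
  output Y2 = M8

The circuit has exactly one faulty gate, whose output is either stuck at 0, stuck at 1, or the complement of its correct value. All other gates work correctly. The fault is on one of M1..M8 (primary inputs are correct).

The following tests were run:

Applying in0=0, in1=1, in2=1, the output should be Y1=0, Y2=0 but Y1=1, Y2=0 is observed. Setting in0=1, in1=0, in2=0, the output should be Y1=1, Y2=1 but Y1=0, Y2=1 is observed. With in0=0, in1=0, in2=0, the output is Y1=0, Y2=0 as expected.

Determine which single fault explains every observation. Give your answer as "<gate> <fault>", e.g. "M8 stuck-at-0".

M3 stuck-at-0

Fault-free values for test 1 (in0=0, in1=1, in2=1): M1=0, M2=1, M3=1, M4=0, M5=0, M6=0, M7=1, M8=0, giving Y1=0, Y2=0. Observed Y1=1, Y2=0.
Test 1: faults giving observed Y1=1, Y2=0 are {M1 stuck-at-1, M1 inverted output, M2 stuck-at-0, M2 inverted output, M3 stuck-at-0, M3 inverted output, M5 stuck-at-1, M5 inverted output}.
Test 2 (in0=1, in1=0, in2=0): fault-free M1=1, M2=0, M3=1, M4=0, M5=1, M6=1, M7=0, M8=1 → Y1=1, Y2=1; observed Y1=0, Y2=1. Eliminates M1 stuck-at-1, M1 inverted output, M2 stuck-at-0, M2 inverted output, M5 stuck-at-1, M5 inverted output.
Test 3 (in0=0, in1=0, in2=0): fault-free M1=1, M2=0, M3=0, M4=1, M5=0, M6=1, M7=1, M8=0 → Y1=0, Y2=0; observed Y1=0, Y2=0. Eliminates M3 inverted output.
Only M3 stuck-at-0 is consistent with every test.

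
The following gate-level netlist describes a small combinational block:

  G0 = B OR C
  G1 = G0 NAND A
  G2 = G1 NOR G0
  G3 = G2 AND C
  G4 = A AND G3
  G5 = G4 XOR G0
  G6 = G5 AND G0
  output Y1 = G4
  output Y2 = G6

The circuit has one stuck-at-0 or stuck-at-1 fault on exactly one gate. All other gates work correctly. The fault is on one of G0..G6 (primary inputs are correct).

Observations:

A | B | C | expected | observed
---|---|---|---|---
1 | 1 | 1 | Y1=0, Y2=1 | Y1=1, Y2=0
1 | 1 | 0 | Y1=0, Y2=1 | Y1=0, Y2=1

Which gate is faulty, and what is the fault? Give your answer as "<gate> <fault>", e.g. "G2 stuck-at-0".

Fault-free values for test 1 (A=1, B=1, C=1): G0=1, G1=0, G2=0, G3=0, G4=0, G5=1, G6=1, giving Y1=0, Y2=1. Observed Y1=1, Y2=0.
Test 1: faults giving observed Y1=1, Y2=0 are {G2 stuck-at-1, G3 stuck-at-1, G4 stuck-at-1}.
Test 2 (A=1, B=1, C=0): fault-free G0=1, G1=0, G2=0, G3=0, G4=0, G5=1, G6=1 → Y1=0, Y2=1; observed Y1=0, Y2=1. Eliminates G3 stuck-at-1, G4 stuck-at-1.
Only G2 stuck-at-1 is consistent with every test.

G2 stuck-at-1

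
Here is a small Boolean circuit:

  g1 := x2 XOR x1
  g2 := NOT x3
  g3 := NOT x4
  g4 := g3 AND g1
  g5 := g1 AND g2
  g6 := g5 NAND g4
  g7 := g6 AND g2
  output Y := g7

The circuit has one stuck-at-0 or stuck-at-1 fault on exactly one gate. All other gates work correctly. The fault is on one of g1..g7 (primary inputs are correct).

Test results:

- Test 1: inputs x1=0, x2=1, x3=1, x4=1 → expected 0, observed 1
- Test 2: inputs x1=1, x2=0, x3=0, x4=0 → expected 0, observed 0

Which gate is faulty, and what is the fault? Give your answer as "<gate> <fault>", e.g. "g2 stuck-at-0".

Fault-free values for test 1 (x1=0, x2=1, x3=1, x4=1): g1=1, g2=0, g3=0, g4=0, g5=0, g6=1, g7=0, giving Y=0. Observed 1.
Test 1: faults giving observed 1 are {g2 stuck-at-1, g7 stuck-at-1}.
Test 2 (x1=1, x2=0, x3=0, x4=0): fault-free g1=1, g2=1, g3=1, g4=1, g5=1, g6=0, g7=0 → 0; observed 0. Eliminates g7 stuck-at-1.
Only g2 stuck-at-1 is consistent with every test.

g2 stuck-at-1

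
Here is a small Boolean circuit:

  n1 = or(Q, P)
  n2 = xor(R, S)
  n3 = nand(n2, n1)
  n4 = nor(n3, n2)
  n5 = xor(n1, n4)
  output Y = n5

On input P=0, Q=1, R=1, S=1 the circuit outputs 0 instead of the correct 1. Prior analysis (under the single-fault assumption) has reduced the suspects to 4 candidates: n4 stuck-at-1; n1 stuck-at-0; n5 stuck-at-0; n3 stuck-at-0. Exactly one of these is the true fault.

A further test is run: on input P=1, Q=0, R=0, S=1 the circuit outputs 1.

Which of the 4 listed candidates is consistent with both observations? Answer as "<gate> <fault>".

n3 stuck-at-0

Evaluate each candidate on input P=1, Q=0, R=0, S=1:
  n4 stuck-at-1: n1=1, n2=1, n3=0, n4=1 [stuck-at-1], n5=0 → 0 — eliminated
  n1 stuck-at-0: n1=0 [stuck-at-0], n2=1, n3=1, n4=0, n5=0 → 0 — eliminated
  n5 stuck-at-0: n1=1, n2=1, n3=0, n4=0, n5=0 [stuck-at-0] → 0 — eliminated
  n3 stuck-at-0: n1=1, n2=1, n3=0 [stuck-at-0], n4=0, n5=1 → 1 — matches
Only n3 stuck-at-0 reproduces the observed 1.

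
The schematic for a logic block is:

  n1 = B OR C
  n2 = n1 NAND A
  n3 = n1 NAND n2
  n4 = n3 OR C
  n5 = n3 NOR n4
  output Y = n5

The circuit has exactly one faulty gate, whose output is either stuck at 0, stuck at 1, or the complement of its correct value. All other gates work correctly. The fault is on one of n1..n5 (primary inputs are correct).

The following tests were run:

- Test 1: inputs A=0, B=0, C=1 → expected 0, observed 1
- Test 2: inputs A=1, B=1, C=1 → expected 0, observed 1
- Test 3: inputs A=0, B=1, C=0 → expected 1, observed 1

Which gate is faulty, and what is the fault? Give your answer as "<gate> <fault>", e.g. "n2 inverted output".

n5 stuck-at-1

Fault-free values for test 1 (A=0, B=0, C=1): n1=1, n2=1, n3=0, n4=1, n5=0, giving Y=0. Observed 1.
Test 1: faults giving observed 1 are {n4 stuck-at-0, n4 inverted output, n5 stuck-at-1, n5 inverted output}.
Test 2 (A=1, B=1, C=1): fault-free n1=1, n2=0, n3=1, n4=1, n5=0 → 0; observed 1. Eliminates n4 stuck-at-0, n4 inverted output.
Test 3 (A=0, B=1, C=0): fault-free n1=1, n2=1, n3=0, n4=0, n5=1 → 1; observed 1. Eliminates n5 inverted output.
Only n5 stuck-at-1 is consistent with every test.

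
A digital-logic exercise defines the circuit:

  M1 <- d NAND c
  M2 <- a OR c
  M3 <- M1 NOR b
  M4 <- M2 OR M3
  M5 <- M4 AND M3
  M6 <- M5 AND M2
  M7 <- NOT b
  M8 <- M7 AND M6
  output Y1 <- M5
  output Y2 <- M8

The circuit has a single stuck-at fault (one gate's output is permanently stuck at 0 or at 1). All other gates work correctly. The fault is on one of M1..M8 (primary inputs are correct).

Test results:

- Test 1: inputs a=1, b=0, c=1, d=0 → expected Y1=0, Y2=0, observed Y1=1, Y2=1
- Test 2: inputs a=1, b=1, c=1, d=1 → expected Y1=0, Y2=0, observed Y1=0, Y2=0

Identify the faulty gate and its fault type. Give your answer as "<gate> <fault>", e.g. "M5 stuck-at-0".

Fault-free values for test 1 (a=1, b=0, c=1, d=0): M1=1, M2=1, M3=0, M4=1, M5=0, M6=0, M7=1, M8=0, giving Y1=0, Y2=0. Observed Y1=1, Y2=1.
Test 1: faults giving observed Y1=1, Y2=1 are {M1 stuck-at-0, M3 stuck-at-1, M5 stuck-at-1}.
Test 2 (a=1, b=1, c=1, d=1): fault-free M1=0, M2=1, M3=0, M4=1, M5=0, M6=0, M7=0, M8=0 → Y1=0, Y2=0; observed Y1=0, Y2=0. Eliminates M3 stuck-at-1, M5 stuck-at-1.
Only M1 stuck-at-0 is consistent with every test.

M1 stuck-at-0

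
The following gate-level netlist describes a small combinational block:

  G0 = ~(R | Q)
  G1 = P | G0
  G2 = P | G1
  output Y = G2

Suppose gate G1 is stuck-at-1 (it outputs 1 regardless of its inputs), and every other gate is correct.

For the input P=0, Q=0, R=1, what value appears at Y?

Propagate with G1 forced: G0=0, G1=1 [stuck-at-1], G2=1.
So Y = 1. (Without the fault it would be 0.)

1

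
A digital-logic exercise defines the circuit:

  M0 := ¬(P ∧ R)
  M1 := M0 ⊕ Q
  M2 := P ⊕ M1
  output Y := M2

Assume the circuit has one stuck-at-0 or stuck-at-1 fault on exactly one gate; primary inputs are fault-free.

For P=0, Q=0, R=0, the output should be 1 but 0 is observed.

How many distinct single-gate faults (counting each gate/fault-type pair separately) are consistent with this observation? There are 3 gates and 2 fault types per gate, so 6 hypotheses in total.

Fault-free: M0=1, M1=1, M2=1 → 1. Observed 0.
  M0 stuck-at-0: output 0 ✓
  M0 stuck-at-1: output 1 ✗
  M1 stuck-at-0: output 0 ✓
  M1 stuck-at-1: output 1 ✗
  M2 stuck-at-0: output 0 ✓
  M2 stuck-at-1: output 1 ✗
Consistent faults: {M0 stuck-at-0, M1 stuck-at-0, M2 stuck-at-0} — 3 in all.

3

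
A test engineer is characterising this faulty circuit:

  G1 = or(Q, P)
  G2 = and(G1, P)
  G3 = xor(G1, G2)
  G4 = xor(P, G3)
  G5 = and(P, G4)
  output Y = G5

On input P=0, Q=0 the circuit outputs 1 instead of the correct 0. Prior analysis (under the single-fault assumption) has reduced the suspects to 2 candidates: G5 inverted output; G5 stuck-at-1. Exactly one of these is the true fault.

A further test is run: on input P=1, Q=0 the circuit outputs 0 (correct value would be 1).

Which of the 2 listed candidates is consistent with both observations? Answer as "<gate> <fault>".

G5 inverted output

Evaluate each candidate on input P=1, Q=0:
  G5 inverted output: G1=1, G2=1, G3=0, G4=1, G5=0 [inverted output] → 0 — matches
  G5 stuck-at-1: G1=1, G2=1, G3=0, G4=1, G5=1 [stuck-at-1] → 1 — eliminated
Only G5 inverted output reproduces the observed 0.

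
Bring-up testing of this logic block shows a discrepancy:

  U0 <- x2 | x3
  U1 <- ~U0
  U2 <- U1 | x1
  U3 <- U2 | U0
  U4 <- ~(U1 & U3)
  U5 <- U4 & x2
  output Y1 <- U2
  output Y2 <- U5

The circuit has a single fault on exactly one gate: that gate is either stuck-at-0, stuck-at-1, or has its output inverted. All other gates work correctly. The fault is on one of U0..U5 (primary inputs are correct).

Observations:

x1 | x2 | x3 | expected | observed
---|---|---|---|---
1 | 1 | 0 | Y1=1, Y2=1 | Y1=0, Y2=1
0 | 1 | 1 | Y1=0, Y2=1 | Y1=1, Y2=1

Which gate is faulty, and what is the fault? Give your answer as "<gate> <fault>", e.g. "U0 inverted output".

Fault-free values for test 1 (x1=1, x2=1, x3=0): U0=1, U1=0, U2=1, U3=1, U4=1, U5=1, giving Y1=1, Y2=1. Observed Y1=0, Y2=1.
Test 1: faults giving observed Y1=0, Y2=1 are {U2 stuck-at-0, U2 inverted output}.
Test 2 (x1=0, x2=1, x3=1): fault-free U0=1, U1=0, U2=0, U3=1, U4=1, U5=1 → Y1=0, Y2=1; observed Y1=1, Y2=1. Eliminates U2 stuck-at-0.
Only U2 inverted output is consistent with every test.

U2 inverted output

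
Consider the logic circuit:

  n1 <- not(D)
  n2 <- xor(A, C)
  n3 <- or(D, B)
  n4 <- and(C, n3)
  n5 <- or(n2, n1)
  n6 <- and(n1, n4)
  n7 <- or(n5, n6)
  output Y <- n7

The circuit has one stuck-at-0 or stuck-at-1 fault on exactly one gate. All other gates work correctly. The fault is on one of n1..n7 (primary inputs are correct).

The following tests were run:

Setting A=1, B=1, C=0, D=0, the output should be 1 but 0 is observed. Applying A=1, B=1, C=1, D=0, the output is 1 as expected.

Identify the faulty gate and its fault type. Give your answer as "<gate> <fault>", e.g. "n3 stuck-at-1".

Fault-free values for test 1 (A=1, B=1, C=0, D=0): n1=1, n2=1, n3=1, n4=0, n5=1, n6=0, n7=1, giving Y=1. Observed 0.
Test 1: faults giving observed 0 are {n5 stuck-at-0, n7 stuck-at-0}.
Test 2 (A=1, B=1, C=1, D=0): fault-free n1=1, n2=0, n3=1, n4=1, n5=1, n6=1, n7=1 → 1; observed 1. Eliminates n7 stuck-at-0.
Only n5 stuck-at-0 is consistent with every test.

n5 stuck-at-0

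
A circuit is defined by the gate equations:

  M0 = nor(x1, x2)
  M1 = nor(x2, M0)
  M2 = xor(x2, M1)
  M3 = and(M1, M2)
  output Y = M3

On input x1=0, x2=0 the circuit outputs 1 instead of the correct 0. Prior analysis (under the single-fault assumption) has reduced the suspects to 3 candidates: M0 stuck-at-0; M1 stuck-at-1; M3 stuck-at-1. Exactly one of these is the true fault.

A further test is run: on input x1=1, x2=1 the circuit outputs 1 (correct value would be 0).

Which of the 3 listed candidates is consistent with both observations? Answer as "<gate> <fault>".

Evaluate each candidate on input x1=1, x2=1:
  M0 stuck-at-0: M0=0 [stuck-at-0], M1=0, M2=1, M3=0 → 0 — eliminated
  M1 stuck-at-1: M0=0, M1=1 [stuck-at-1], M2=0, M3=0 → 0 — eliminated
  M3 stuck-at-1: M0=0, M1=0, M2=1, M3=1 [stuck-at-1] → 1 — matches
Only M3 stuck-at-1 reproduces the observed 1.

M3 stuck-at-1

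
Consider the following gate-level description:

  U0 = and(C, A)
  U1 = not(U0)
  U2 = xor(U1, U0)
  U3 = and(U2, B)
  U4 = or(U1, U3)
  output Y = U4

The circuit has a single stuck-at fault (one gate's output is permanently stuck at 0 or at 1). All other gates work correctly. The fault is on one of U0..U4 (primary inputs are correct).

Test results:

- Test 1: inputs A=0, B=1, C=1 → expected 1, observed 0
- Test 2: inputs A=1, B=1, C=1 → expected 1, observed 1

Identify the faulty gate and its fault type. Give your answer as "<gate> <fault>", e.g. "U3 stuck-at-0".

Fault-free values for test 1 (A=0, B=1, C=1): U0=0, U1=1, U2=1, U3=1, U4=1, giving Y=1. Observed 0.
Test 1: faults giving observed 0 are {U1 stuck-at-0, U4 stuck-at-0}.
Test 2 (A=1, B=1, C=1): fault-free U0=1, U1=0, U2=1, U3=1, U4=1 → 1; observed 1. Eliminates U4 stuck-at-0.
Only U1 stuck-at-0 is consistent with every test.

U1 stuck-at-0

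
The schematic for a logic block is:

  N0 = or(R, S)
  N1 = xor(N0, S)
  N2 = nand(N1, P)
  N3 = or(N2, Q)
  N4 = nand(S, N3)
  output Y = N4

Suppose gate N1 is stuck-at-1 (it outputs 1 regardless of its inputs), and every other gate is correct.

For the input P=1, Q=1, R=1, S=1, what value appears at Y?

0

Propagate with N1 forced: N0=1, N1=1 [stuck-at-1], N2=0, N3=1, N4=0.
So Y = 0. (Same as the fault-free value — the fault is masked on this input.)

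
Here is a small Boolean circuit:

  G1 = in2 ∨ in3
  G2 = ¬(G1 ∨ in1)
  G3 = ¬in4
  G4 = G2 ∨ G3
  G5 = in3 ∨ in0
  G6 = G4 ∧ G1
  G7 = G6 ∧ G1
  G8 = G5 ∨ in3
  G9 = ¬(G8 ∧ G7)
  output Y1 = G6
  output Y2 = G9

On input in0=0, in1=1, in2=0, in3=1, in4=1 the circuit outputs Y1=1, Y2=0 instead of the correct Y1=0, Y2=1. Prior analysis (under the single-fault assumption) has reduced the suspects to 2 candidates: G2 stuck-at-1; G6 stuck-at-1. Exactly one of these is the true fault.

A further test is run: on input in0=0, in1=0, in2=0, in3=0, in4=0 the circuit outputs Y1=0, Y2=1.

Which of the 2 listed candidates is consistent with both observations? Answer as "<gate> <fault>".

Evaluate each candidate on input in0=0, in1=0, in2=0, in3=0, in4=0:
  G2 stuck-at-1: G1=0, G2=1 [stuck-at-1], G3=1, G4=1, G5=0, G6=0, G7=0, G8=0, G9=1 → Y1=0, Y2=1 — matches
  G6 stuck-at-1: G1=0, G2=1, G3=1, G4=1, G5=0, G6=1 [stuck-at-1], G7=0, G8=0, G9=1 → Y1=1, Y2=1 — eliminated
Only G2 stuck-at-1 reproduces the observed Y1=0, Y2=1.

G2 stuck-at-1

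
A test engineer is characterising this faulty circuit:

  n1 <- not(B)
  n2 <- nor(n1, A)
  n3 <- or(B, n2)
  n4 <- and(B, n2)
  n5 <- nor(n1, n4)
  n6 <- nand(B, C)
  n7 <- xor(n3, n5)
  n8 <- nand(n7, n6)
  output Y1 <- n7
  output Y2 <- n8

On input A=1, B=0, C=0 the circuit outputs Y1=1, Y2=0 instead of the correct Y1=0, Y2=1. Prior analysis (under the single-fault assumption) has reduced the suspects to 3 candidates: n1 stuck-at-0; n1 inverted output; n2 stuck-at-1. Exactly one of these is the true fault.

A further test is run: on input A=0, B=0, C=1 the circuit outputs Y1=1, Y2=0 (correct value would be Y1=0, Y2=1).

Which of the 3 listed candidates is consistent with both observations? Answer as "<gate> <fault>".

Evaluate each candidate on input A=0, B=0, C=1:
  n1 stuck-at-0: n1=0 [stuck-at-0], n2=1, n3=1, n4=0, n5=1, n6=1, n7=0, n8=1 → Y1=0, Y2=1 — eliminated
  n1 inverted output: n1=0 [inverted output], n2=1, n3=1, n4=0, n5=1, n6=1, n7=0, n8=1 → Y1=0, Y2=1 — eliminated
  n2 stuck-at-1: n1=1, n2=1 [stuck-at-1], n3=1, n4=0, n5=0, n6=1, n7=1, n8=0 → Y1=1, Y2=0 — matches
Only n2 stuck-at-1 reproduces the observed Y1=1, Y2=0.

n2 stuck-at-1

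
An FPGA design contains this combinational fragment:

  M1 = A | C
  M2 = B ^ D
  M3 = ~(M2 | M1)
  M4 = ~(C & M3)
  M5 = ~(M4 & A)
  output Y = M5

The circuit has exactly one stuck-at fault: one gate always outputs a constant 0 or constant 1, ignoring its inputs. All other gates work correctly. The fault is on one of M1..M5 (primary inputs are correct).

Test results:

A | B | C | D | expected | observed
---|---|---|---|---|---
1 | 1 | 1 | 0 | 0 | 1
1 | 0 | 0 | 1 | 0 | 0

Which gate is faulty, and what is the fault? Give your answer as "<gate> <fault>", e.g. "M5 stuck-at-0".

M3 stuck-at-1

Fault-free values for test 1 (A=1, B=1, C=1, D=0): M1=1, M2=1, M3=0, M4=1, M5=0, giving Y=0. Observed 1.
Test 1: faults giving observed 1 are {M3 stuck-at-1, M4 stuck-at-0, M5 stuck-at-1}.
Test 2 (A=1, B=0, C=0, D=1): fault-free M1=1, M2=1, M3=0, M4=1, M5=0 → 0; observed 0. Eliminates M4 stuck-at-0, M5 stuck-at-1.
Only M3 stuck-at-1 is consistent with every test.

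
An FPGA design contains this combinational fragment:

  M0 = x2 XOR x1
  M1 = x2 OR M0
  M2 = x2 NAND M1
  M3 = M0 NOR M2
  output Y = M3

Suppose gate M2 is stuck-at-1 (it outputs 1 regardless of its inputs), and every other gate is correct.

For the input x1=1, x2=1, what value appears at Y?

0

Propagate with M2 forced: M0=0, M1=1, M2=1 [stuck-at-1], M3=0.
So Y = 0. (Without the fault it would be 1.)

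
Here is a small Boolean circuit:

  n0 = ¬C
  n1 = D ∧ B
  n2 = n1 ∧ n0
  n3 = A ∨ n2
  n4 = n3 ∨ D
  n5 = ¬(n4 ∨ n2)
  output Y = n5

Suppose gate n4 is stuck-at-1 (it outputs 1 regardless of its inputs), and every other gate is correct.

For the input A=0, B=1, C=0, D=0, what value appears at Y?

0

Propagate with n4 forced: n0=1, n1=0, n2=0, n3=0, n4=1 [stuck-at-1], n5=0.
So Y = 0. (Without the fault it would be 1.)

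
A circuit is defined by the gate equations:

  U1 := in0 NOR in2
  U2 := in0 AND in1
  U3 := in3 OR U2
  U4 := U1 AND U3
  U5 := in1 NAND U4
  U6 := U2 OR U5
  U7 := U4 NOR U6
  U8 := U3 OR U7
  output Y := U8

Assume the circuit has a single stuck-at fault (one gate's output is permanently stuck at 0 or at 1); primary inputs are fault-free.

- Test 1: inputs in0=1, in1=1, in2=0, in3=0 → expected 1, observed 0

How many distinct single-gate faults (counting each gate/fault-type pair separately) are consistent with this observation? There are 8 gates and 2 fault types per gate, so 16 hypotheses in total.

3

Fault-free: U1=0, U2=1, U3=1, U4=0, U5=1, U6=1, U7=0, U8=1 → 1. Observed 0.
  U1: none of the 2 fault types match ✗
  U2: stuck-at-0 ✓; others ✗
  U3: stuck-at-0 ✓; others ✗
  U4: none of the 2 fault types match ✗
  U5: none of the 2 fault types match ✗
  U6: none of the 2 fault types match ✗
  U7: none of the 2 fault types match ✗
  U8: stuck-at-0 ✓; others ✗
Consistent faults: {U2 stuck-at-0, U3 stuck-at-0, U8 stuck-at-0} — 3 in all.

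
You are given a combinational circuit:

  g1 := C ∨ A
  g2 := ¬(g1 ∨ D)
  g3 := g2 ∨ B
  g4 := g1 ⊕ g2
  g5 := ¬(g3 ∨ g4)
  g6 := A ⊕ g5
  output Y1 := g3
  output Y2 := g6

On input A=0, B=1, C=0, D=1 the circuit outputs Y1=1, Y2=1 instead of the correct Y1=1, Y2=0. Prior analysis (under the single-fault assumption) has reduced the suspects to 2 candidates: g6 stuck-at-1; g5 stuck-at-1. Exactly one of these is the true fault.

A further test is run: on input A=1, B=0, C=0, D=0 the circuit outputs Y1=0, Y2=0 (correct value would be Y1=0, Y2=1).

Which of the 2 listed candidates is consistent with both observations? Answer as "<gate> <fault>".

Evaluate each candidate on input A=1, B=0, C=0, D=0:
  g6 stuck-at-1: g1=1, g2=0, g3=0, g4=1, g5=0, g6=1 [stuck-at-1] → Y1=0, Y2=1 — eliminated
  g5 stuck-at-1: g1=1, g2=0, g3=0, g4=1, g5=1 [stuck-at-1], g6=0 → Y1=0, Y2=0 — matches
Only g5 stuck-at-1 reproduces the observed Y1=0, Y2=0.

g5 stuck-at-1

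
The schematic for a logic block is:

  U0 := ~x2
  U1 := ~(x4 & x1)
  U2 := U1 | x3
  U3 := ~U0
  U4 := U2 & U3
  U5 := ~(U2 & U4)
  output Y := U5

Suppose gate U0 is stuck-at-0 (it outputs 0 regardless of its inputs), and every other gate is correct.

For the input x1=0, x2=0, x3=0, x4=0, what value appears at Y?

0

Propagate with U0 forced: U0=0 [stuck-at-0], U1=1, U2=1, U3=1, U4=1, U5=0.
So Y = 0. (Without the fault it would be 1.)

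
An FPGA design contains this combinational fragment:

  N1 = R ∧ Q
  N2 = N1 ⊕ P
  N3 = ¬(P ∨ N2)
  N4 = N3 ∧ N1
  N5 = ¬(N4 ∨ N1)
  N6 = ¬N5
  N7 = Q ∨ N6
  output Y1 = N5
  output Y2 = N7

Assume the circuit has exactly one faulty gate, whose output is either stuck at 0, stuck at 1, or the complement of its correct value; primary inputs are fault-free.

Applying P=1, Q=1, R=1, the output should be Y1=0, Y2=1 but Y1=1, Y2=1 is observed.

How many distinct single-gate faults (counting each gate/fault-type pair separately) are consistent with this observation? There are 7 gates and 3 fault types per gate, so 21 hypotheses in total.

4

Fault-free: N1=1, N2=0, N3=0, N4=0, N5=0, N6=1, N7=1 → Y1=0, Y2=1. Observed Y1=1, Y2=1.
  N1: stuck-at-0, inverted output ✓; others ✗
  N2: none of the 3 fault types match ✗
  N3: none of the 3 fault types match ✗
  N4: none of the 3 fault types match ✗
  N5: stuck-at-1, inverted output ✓; others ✗
  N6: none of the 3 fault types match ✗
  N7: none of the 3 fault types match ✗
Consistent faults: {N1 stuck-at-0, N1 inverted output, N5 stuck-at-1, N5 inverted output} — 4 in all.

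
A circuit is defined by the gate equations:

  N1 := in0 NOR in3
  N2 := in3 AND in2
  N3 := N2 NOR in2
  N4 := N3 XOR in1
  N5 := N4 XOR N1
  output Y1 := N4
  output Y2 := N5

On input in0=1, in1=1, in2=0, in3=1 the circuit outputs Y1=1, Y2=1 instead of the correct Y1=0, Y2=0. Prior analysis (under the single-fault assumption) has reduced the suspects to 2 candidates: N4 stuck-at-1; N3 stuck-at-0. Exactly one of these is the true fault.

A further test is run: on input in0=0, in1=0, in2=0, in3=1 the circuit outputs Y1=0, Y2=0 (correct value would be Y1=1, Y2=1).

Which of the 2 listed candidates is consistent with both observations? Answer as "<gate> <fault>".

Evaluate each candidate on input in0=0, in1=0, in2=0, in3=1:
  N4 stuck-at-1: N1=0, N2=0, N3=1, N4=1 [stuck-at-1], N5=1 → Y1=1, Y2=1 — eliminated
  N3 stuck-at-0: N1=0, N2=0, N3=0 [stuck-at-0], N4=0, N5=0 → Y1=0, Y2=0 — matches
Only N3 stuck-at-0 reproduces the observed Y1=0, Y2=0.

N3 stuck-at-0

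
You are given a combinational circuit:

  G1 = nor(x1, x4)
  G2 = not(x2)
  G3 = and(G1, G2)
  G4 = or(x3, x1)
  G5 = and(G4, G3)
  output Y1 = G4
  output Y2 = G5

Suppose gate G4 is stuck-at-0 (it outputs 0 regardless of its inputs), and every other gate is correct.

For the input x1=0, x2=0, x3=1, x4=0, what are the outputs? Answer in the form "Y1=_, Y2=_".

Y1=0, Y2=0

Propagate with G4 forced: G1=1, G2=1, G3=1, G4=0 [stuck-at-0], G5=0.
So the outputs are Y1=0, Y2=0. (Without the fault they would be Y1=1, Y2=1.)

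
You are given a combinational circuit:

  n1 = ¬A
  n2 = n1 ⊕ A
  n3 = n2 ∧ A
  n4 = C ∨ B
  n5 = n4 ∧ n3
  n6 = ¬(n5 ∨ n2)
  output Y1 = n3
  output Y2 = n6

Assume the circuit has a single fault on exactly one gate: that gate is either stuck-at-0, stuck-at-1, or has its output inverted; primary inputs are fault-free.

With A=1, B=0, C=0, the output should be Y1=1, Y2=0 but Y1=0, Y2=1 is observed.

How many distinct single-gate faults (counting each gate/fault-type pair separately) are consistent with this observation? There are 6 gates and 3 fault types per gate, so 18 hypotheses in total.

Fault-free: n1=0, n2=1, n3=1, n4=0, n5=0, n6=0 → Y1=1, Y2=0. Observed Y1=0, Y2=1.
  n1: stuck-at-1, inverted output ✓; others ✗
  n2: stuck-at-0, inverted output ✓; others ✗
  n3: none of the 3 fault types match ✗
  n4: none of the 3 fault types match ✗
  n5: none of the 3 fault types match ✗
  n6: none of the 3 fault types match ✗
Consistent faults: {n1 stuck-at-1, n1 inverted output, n2 stuck-at-0, n2 inverted output} — 4 in all.

4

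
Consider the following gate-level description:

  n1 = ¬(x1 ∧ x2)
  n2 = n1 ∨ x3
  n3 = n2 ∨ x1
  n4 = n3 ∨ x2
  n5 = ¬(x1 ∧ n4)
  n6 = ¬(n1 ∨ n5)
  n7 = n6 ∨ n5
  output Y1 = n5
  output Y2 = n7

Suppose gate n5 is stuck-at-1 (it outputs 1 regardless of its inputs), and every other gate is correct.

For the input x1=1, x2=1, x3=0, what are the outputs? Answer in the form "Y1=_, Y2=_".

Y1=1, Y2=1

Propagate with n5 forced: n1=0, n2=0, n3=1, n4=1, n5=1 [stuck-at-1], n6=0, n7=1.
So the outputs are Y1=1, Y2=1. (Without the fault they would be Y1=0, Y2=1.)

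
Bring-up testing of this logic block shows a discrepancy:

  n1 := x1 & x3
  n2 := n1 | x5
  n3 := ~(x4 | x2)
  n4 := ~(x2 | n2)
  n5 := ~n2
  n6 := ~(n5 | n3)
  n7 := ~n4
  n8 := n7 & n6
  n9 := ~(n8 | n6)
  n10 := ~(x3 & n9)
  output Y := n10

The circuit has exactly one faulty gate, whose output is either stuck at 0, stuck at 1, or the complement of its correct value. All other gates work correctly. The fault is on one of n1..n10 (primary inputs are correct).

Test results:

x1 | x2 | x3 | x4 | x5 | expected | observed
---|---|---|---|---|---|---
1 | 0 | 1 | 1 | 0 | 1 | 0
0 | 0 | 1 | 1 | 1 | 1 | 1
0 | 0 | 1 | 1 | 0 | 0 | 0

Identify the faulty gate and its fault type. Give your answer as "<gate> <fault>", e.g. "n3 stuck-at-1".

Fault-free values for test 1 (x1=1, x2=0, x3=1, x4=1, x5=0): n1=1, n2=1, n3=0, n4=0, n5=0, n6=1, n7=1, n8=1, n9=0, n10=1, giving Y=1. Observed 0.
Test 1: faults giving observed 0 are {n1 stuck-at-0, n1 inverted output, n2 stuck-at-0, n2 inverted output, n3 stuck-at-1, n3 inverted output, n5 stuck-at-1, n5 inverted output, n6 stuck-at-0, n6 inverted output, n9 stuck-at-1, n9 inverted output, n10 stuck-at-0, n10 inverted output}.
Test 2 (x1=0, x2=0, x3=1, x4=1, x5=1): fault-free n1=0, n2=1, n3=0, n4=0, n5=0, n6=1, n7=1, n8=1, n9=0, n10=1 → 1; observed 1. Eliminates n2 stuck-at-0, n2 inverted output, n3 stuck-at-1, n3 inverted output, n5 stuck-at-1, n5 inverted output, n6 stuck-at-0, n6 inverted output, n9 stuck-at-1, n9 inverted output, n10 stuck-at-0, n10 inverted output.
Test 3 (x1=0, x2=0, x3=1, x4=1, x5=0): fault-free n1=0, n2=0, n3=0, n4=1, n5=1, n6=0, n7=0, n8=0, n9=1, n10=0 → 0; observed 0. Eliminates n1 inverted output.
Only n1 stuck-at-0 is consistent with every test.

n1 stuck-at-0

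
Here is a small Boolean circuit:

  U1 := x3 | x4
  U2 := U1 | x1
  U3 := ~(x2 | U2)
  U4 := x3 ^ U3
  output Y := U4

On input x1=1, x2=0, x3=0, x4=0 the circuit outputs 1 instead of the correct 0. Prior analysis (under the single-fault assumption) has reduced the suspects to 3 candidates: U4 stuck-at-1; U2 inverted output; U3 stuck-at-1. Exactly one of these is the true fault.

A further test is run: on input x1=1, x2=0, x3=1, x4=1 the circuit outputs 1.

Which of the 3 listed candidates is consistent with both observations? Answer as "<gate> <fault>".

Evaluate each candidate on input x1=1, x2=0, x3=1, x4=1:
  U4 stuck-at-1: U1=1, U2=1, U3=0, U4=1 [stuck-at-1] → 1 — matches
  U2 inverted output: U1=1, U2=0 [inverted output], U3=1, U4=0 → 0 — eliminated
  U3 stuck-at-1: U1=1, U2=1, U3=1 [stuck-at-1], U4=0 → 0 — eliminated
Only U4 stuck-at-1 reproduces the observed 1.

U4 stuck-at-1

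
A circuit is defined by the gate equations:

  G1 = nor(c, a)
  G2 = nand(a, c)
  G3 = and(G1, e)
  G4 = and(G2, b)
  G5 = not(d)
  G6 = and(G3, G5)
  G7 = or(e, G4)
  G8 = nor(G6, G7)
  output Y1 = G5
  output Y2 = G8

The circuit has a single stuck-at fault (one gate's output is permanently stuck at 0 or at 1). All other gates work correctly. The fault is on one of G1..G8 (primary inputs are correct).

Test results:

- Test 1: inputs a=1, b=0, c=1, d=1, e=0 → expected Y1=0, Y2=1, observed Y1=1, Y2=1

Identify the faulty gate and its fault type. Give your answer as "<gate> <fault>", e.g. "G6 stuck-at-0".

Fault-free values for test 1 (a=1, b=0, c=1, d=1, e=0): G1=0, G2=0, G3=0, G4=0, G5=0, G6=0, G7=0, G8=1, giving Y1=0, Y2=1. Observed Y1=1, Y2=1.
Test 1: faults giving observed Y1=1, Y2=1 are {G5 stuck-at-1}.
Only G5 stuck-at-1 is consistent with every test.

G5 stuck-at-1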